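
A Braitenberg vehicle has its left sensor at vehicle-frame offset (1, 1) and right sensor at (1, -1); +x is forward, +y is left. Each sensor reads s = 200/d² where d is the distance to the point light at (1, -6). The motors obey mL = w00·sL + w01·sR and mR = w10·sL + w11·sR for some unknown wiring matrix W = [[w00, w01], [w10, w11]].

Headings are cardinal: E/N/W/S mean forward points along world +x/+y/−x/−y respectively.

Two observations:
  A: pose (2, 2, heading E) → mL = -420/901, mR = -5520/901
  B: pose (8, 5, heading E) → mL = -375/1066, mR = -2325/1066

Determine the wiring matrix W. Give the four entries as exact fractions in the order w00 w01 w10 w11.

-1 1/2 -1 -1

obs A: pose=(2,2,E) → sL=40/17, sR=200/53, mL=-420/901, mR=-5520/901
obs B: pose=(8,5,E) → sL=25/26, sR=50/41, mL=-375/1066, mR=-2325/1066
sensor matrix S = [[40/17, 200/53], [25/26, 50/41]]; det S = -364500/480233
solve [mL_A; mL_B] = S·[w00; w01] and [mR_A; mR_B] = S·[w10; w11]:
  w00 = -1, w01 = 1/2, w10 = -1, w11 = -1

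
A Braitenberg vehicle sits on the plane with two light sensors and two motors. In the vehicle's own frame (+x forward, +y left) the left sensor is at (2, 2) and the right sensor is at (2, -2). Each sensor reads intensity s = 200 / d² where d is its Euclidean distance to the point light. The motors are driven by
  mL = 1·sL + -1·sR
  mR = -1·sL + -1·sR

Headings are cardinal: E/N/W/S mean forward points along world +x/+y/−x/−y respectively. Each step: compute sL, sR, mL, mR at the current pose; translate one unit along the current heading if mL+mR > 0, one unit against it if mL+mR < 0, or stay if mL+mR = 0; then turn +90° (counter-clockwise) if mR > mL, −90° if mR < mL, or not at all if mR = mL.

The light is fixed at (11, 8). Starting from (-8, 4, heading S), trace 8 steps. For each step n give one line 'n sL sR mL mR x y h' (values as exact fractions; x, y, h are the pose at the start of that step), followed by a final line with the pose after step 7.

0 8/13 200/477 1216/6201 -6416/6201 -8 4 S
1 100/233 100/221 -1200/51493 -45400/51493 -8 5 W
2 200/401 200/257 -28800/103057 -131600/103057 -7 5 N
3 10/13 50/73 80/949 -1380/949 -7 4 E
4 8/13 200/477 1216/6201 -6416/6201 -8 4 S
5 100/233 100/221 -1200/51493 -45400/51493 -8 5 W
6 200/401 200/257 -28800/103057 -131600/103057 -7 5 N
7 10/13 50/73 80/949 -1380/949 -7 4 E
final -8 4 S

n=0: pose=(-8,4,S); sL=8/13, sR=200/477; mL=1216/6201, mR=-6416/6201; mL+mR=-400/477 → advance -1; mR−mL=-16/13 → turn -1·90°
n=1: pose=(-8,5,W); sL=100/233, sR=100/221; mL=-1200/51493, mR=-45400/51493; mL+mR=-200/221 → advance -1; mR−mL=-200/233 → turn -1·90°
n=2: pose=(-7,5,N); sL=200/401, sR=200/257; mL=-28800/103057, mR=-131600/103057; mL+mR=-400/257 → advance -1; mR−mL=-400/401 → turn -1·90°
n=3: pose=(-7,4,E); sL=10/13, sR=50/73; mL=80/949, mR=-1380/949; mL+mR=-100/73 → advance -1; mR−mL=-20/13 → turn -1·90°
n=4: pose=(-8,4,S); sL=8/13, sR=200/477; mL=1216/6201, mR=-6416/6201; mL+mR=-400/477 → advance -1; mR−mL=-16/13 → turn -1·90°
n=5: pose=(-8,5,W); sL=100/233, sR=100/221; mL=-1200/51493, mR=-45400/51493; mL+mR=-200/221 → advance -1; mR−mL=-200/233 → turn -1·90°
n=6: pose=(-7,5,N); sL=200/401, sR=200/257; mL=-28800/103057, mR=-131600/103057; mL+mR=-400/257 → advance -1; mR−mL=-400/401 → turn -1·90°
n=7: pose=(-7,4,E); sL=10/13, sR=50/73; mL=80/949, mR=-1380/949; mL+mR=-100/73 → advance -1; mR−mL=-20/13 → turn -1·90°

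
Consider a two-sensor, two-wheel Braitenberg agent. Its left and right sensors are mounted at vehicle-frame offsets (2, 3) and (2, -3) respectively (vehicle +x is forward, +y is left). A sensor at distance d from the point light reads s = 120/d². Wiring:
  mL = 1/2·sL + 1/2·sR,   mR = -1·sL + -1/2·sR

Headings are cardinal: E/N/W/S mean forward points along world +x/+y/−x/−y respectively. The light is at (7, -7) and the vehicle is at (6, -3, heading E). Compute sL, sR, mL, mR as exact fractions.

left sensor world pos  = (8, 0); dL² = 50
right sensor world pos = (8, -6); dR² = 2
sL = 120/50 = 12/5
sR = 120/2 = 60
mL = 1/2·sL + 1/2·sR = 156/5
mR = -1·sL + -1/2·sR = -162/5

12/5 60 156/5 -162/5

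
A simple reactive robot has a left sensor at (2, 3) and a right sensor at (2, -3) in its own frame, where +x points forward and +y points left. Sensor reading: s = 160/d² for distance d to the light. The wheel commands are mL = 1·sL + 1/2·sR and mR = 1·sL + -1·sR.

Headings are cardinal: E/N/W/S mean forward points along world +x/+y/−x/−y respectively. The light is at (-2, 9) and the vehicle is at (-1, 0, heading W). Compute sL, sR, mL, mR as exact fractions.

left sensor world pos  = (-3, -3); dL² = 145
right sensor world pos = (-3, 3); dR² = 37
sL = 160/145 = 32/29
sR = 160/37 = 160/37
mL = 1·sL + 1/2·sR = 3504/1073
mR = 1·sL + -1·sR = -3456/1073

32/29 160/37 3504/1073 -3456/1073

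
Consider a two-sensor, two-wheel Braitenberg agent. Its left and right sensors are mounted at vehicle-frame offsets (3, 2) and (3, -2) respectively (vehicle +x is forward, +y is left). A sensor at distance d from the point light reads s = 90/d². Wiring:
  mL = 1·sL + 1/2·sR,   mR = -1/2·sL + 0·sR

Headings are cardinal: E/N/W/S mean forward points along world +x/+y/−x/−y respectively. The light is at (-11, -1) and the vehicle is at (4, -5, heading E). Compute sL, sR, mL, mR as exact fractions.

left sensor world pos  = (7, -3); dL² = 328
right sensor world pos = (7, -7); dR² = 360
sL = 90/328 = 45/164
sR = 90/360 = 1/4
mL = 1·sL + 1/2·sR = 131/328
mR = -1/2·sL + 0·sR = -45/328

45/164 1/4 131/328 -45/328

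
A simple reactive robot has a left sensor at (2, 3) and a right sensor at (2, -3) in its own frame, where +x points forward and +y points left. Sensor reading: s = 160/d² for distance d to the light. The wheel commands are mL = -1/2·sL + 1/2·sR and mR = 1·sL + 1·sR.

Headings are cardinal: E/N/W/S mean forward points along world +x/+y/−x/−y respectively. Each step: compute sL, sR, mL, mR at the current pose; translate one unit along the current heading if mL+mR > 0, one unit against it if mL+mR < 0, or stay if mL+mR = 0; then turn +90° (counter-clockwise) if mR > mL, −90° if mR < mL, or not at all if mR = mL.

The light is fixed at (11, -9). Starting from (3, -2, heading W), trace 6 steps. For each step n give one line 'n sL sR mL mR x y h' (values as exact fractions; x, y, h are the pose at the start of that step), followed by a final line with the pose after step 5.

0 40/29 4/5 -42/145 316/145 3 -2 W
1 160/61 160/169 -8640/10309 36800/10309 2 -2 S
2 16/13 80/29 288/377 1504/377 2 -3 E
3 32/37 160/89 1536/3293 8768/3293 3 -3 N
4 40/29 4/5 -42/145 316/145 3 -2 W
5 160/61 160/169 -8640/10309 36800/10309 2 -2 S
final 2 -3 E

n=0: pose=(3,-2,W); sL=40/29, sR=4/5; mL=-42/145, mR=316/145; mL+mR=274/145 → advance +1; mR−mL=358/145 → turn +1·90°
n=1: pose=(2,-2,S); sL=160/61, sR=160/169; mL=-8640/10309, mR=36800/10309; mL+mR=28160/10309 → advance +1; mR−mL=45440/10309 → turn +1·90°
n=2: pose=(2,-3,E); sL=16/13, sR=80/29; mL=288/377, mR=1504/377; mL+mR=1792/377 → advance +1; mR−mL=1216/377 → turn +1·90°
n=3: pose=(3,-3,N); sL=32/37, sR=160/89; mL=1536/3293, mR=8768/3293; mL+mR=10304/3293 → advance +1; mR−mL=7232/3293 → turn +1·90°
n=4: pose=(3,-2,W); sL=40/29, sR=4/5; mL=-42/145, mR=316/145; mL+mR=274/145 → advance +1; mR−mL=358/145 → turn +1·90°
n=5: pose=(2,-2,S); sL=160/61, sR=160/169; mL=-8640/10309, mR=36800/10309; mL+mR=28160/10309 → advance +1; mR−mL=45440/10309 → turn +1·90°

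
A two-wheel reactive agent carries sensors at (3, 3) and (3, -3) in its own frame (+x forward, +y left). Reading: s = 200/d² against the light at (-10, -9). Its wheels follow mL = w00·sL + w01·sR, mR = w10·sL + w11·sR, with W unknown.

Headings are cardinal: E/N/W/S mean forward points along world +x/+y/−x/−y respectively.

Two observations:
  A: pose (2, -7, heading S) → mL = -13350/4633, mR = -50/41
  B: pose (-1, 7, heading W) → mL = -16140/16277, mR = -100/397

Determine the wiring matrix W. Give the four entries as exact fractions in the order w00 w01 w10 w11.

obs A: pose=(2,-7,S) → sL=100/113, sR=100/41, mL=-13350/4633, mR=-50/41
obs B: pose=(-1,7,W) → sL=40/41, sR=200/397, mL=-16140/16277, mR=-100/397
sensor matrix S = [[100/113, 100/41], [40/41, 200/397]]; det S = -145824000/75411341
solve [mL_A; mL_B] = S·[w00; w01] and [mR_A; mR_B] = S·[w10; w11]:
  w00 = -1/2, w01 = -1, w10 = 0, w11 = -1/2

-1/2 -1 0 -1/2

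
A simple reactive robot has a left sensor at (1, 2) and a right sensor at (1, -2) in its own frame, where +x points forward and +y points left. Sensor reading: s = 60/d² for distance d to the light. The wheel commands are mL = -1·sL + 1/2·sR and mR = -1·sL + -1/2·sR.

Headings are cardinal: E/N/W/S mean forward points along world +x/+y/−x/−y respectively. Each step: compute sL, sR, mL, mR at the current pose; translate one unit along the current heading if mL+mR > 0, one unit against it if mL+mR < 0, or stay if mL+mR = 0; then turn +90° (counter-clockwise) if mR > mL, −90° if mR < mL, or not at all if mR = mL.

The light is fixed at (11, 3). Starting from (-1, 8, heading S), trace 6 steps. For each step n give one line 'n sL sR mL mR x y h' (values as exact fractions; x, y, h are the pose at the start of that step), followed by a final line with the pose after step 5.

n=0: pose=(-1,8,S); sL=15/29, sR=15/53; mL=-1155/3074, mR=-2025/3074; mL+mR=-30/29 → advance -1; mR−mL=-15/53 → turn -1·90°
n=1: pose=(-1,9,W); sL=12/37, sR=60/233; mL=-1686/8621, mR=-3906/8621; mL+mR=-24/37 → advance -1; mR−mL=-60/233 → turn -1·90°
n=2: pose=(0,9,N); sL=30/109, sR=6/13; mL=-63/1417, mR=-717/1417; mL+mR=-60/109 → advance -1; mR−mL=-6/13 → turn -1·90°
n=3: pose=(0,8,E); sL=60/149, sR=60/109; mL=-2070/16241, mR=-11010/16241; mL+mR=-120/149 → advance -1; mR−mL=-60/109 → turn -1·90°
n=4: pose=(-1,8,S); sL=15/29, sR=15/53; mL=-1155/3074, mR=-2025/3074; mL+mR=-30/29 → advance -1; mR−mL=-15/53 → turn -1·90°
n=5: pose=(-1,9,W); sL=12/37, sR=60/233; mL=-1686/8621, mR=-3906/8621; mL+mR=-24/37 → advance -1; mR−mL=-60/233 → turn -1·90°

0 15/29 15/53 -1155/3074 -2025/3074 -1 8 S
1 12/37 60/233 -1686/8621 -3906/8621 -1 9 W
2 30/109 6/13 -63/1417 -717/1417 0 9 N
3 60/149 60/109 -2070/16241 -11010/16241 0 8 E
4 15/29 15/53 -1155/3074 -2025/3074 -1 8 S
5 12/37 60/233 -1686/8621 -3906/8621 -1 9 W
final 0 9 N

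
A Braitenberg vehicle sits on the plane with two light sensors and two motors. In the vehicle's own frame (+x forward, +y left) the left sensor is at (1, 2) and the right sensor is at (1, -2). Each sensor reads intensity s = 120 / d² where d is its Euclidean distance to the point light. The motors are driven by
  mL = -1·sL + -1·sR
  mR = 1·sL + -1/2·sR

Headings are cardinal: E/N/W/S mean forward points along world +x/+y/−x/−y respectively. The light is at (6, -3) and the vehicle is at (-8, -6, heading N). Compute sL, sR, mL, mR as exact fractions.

6/13 30/37 -612/481 27/481

left sensor world pos  = (-10, -5); dL² = 260
right sensor world pos = (-6, -5); dR² = 148
sL = 120/260 = 6/13
sR = 120/148 = 30/37
mL = -1·sL + -1·sR = -612/481
mR = 1·sL + -1/2·sR = 27/481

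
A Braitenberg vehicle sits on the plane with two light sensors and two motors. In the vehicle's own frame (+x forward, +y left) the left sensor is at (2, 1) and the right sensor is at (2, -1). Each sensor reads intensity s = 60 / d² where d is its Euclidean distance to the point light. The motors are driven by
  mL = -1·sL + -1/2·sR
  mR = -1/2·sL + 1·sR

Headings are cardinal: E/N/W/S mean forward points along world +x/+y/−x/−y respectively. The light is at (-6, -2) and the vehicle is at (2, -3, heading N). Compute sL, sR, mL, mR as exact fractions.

left sensor world pos  = (1, -1); dL² = 50
right sensor world pos = (3, -1); dR² = 82
sL = 60/50 = 6/5
sR = 60/82 = 30/41
mL = -1·sL + -1/2·sR = -321/205
mR = -1/2·sL + 1·sR = 27/205

6/5 30/41 -321/205 27/205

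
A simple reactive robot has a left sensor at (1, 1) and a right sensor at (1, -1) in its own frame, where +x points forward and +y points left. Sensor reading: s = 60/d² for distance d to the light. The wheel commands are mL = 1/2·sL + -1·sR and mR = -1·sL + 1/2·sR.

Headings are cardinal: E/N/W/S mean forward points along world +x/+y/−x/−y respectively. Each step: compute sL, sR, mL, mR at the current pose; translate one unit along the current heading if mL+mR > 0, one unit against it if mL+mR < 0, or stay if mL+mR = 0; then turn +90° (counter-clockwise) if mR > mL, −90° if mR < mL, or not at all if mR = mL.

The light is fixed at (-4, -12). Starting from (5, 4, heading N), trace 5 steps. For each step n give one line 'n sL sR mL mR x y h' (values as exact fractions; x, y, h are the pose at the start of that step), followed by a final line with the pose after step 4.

0 60/353 60/389 -9510/137317 -12750/137317 5 4 N
1 15/89 15/74 -390/3293 -885/13172 5 3 E
2 12/61 60/337 -1638/20557 -2214/20557 4 3 N
3 10/51 6/25 -181/1275 -97/1275 4 2 E
4 20/87 60/289 -2330/25143 -3170/25143 3 2 N
final 3 1 E

n=0: pose=(5,4,N); sL=60/353, sR=60/389; mL=-9510/137317, mR=-12750/137317; mL+mR=-22260/137317 → advance -1; mR−mL=-3240/137317 → turn -1·90°
n=1: pose=(5,3,E); sL=15/89, sR=15/74; mL=-390/3293, mR=-885/13172; mL+mR=-2445/13172 → advance -1; mR−mL=675/13172 → turn +1·90°
n=2: pose=(4,3,N); sL=12/61, sR=60/337; mL=-1638/20557, mR=-2214/20557; mL+mR=-3852/20557 → advance -1; mR−mL=-576/20557 → turn -1·90°
n=3: pose=(4,2,E); sL=10/51, sR=6/25; mL=-181/1275, mR=-97/1275; mL+mR=-278/1275 → advance -1; mR−mL=28/425 → turn +1·90°
n=4: pose=(3,2,N); sL=20/87, sR=60/289; mL=-2330/25143, mR=-3170/25143; mL+mR=-5500/25143 → advance -1; mR−mL=-280/8381 → turn -1·90°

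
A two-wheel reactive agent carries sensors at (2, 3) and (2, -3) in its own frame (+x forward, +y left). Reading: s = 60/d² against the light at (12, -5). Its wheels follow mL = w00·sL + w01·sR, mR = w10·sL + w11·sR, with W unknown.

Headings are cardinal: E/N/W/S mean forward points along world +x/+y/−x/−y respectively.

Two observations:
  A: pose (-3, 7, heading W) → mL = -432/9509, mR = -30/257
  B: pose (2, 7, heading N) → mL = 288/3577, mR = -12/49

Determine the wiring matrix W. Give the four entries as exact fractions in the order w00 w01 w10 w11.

-1 1 0 -1

obs A: pose=(-3,7,W) → sL=6/37, sR=30/257, mL=-432/9509, mR=-30/257
obs B: pose=(2,7,N) → sL=12/73, sR=12/49, mL=288/3577, mR=-12/49
sensor matrix S = [[6/37, 30/257], [12/73, 12/49]]; det S = 698112/34013693
solve [mL_A; mL_B] = S·[w00; w01] and [mR_A; mR_B] = S·[w10; w11]:
  w00 = -1, w01 = 1, w10 = 0, w11 = -1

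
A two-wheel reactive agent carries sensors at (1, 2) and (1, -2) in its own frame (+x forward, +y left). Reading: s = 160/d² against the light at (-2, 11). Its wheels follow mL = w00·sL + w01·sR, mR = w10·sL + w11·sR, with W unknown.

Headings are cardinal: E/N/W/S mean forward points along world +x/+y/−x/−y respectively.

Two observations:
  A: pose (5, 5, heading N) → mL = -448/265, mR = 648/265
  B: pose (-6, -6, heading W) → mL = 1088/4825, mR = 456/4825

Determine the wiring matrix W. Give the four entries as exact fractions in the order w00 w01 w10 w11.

obs A: pose=(5,5,N) → sL=16/5, sR=80/53, mL=-448/265, mR=648/265
obs B: pose=(-6,-6,W) → sL=80/193, sR=16/25, mL=1088/4825, mR=456/4825
sensor matrix S = [[16/5, 80/53], [80/193, 16/25]]; det S = 1818624/1278625
solve [mL_A; mL_B] = S·[w00; w01] and [mR_A; mR_B] = S·[w10; w11]:
  w00 = -1, w01 = 1, w10 = 1, w11 = -1/2

-1 1 1 -1/2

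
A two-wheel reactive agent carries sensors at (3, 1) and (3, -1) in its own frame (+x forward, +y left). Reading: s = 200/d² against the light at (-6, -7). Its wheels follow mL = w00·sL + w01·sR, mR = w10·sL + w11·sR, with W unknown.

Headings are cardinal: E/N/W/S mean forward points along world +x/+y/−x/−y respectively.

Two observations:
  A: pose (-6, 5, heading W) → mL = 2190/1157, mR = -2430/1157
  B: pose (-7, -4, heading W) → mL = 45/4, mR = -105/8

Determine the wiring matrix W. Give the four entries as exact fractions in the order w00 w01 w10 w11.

1/2 1 -1 -1/2

obs A: pose=(-6,5,W) → sL=20/13, sR=100/89, mL=2190/1157, mR=-2430/1157
obs B: pose=(-7,-4,W) → sL=10, sR=25/4, mL=45/4, mR=-105/8
sensor matrix S = [[20/13, 100/89], [10, 25/4]]; det S = -1875/1157
solve [mL_A; mL_B] = S·[w00; w01] and [mR_A; mR_B] = S·[w10; w11]:
  w00 = 1/2, w01 = 1, w10 = -1, w11 = -1/2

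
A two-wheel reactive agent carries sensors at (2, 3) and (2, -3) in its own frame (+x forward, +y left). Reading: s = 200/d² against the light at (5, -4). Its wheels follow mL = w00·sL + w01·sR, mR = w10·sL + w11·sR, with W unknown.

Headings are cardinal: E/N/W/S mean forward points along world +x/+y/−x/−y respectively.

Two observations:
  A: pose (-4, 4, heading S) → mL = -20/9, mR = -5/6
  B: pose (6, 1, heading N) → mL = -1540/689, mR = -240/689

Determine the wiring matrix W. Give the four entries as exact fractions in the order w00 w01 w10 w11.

-1 1/2 -1/2 1/2

obs A: pose=(-4,4,S) → sL=25/9, sR=10/9, mL=-20/9, mR=-5/6
obs B: pose=(6,1,N) → sL=200/53, sR=40/13, mL=-1540/689, mR=-240/689
sensor matrix S = [[25/9, 10/9], [200/53, 40/13]]; det S = 3000/689
solve [mL_A; mL_B] = S·[w00; w01] and [mR_A; mR_B] = S·[w10; w11]:
  w00 = -1, w01 = 1/2, w10 = -1/2, w11 = 1/2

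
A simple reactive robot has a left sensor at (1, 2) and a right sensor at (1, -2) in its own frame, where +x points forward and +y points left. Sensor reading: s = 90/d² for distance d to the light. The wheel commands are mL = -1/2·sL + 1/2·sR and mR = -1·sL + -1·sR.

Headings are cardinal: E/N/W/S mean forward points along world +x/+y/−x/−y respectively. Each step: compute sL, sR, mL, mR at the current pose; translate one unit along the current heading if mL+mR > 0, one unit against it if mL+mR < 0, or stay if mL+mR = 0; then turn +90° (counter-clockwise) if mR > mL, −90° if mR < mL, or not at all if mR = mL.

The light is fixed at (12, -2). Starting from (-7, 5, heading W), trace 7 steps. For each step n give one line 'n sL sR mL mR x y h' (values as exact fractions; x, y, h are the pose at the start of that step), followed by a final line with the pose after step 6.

n=0: pose=(-7,5,W); sL=18/85, sR=90/481; mL=-504/40885, mR=-16308/40885; mL+mR=-16812/40885 → advance -1; mR−mL=-15804/40885 → turn -1·90°
n=1: pose=(-6,5,N); sL=45/232, sR=9/32; mL=81/1856, mR=-441/928; mL+mR=-801/1856 → advance -1; mR−mL=-963/1856 → turn -1·90°
n=2: pose=(-6,4,E); sL=90/353, sR=18/61; mL=432/21533, mR=-11844/21533; mL+mR=-11412/21533 → advance -1; mR−mL=-12276/21533 → turn -1·90°
n=3: pose=(-7,4,S); sL=45/157, sR=45/233; mL=-1710/36581, mR=-17550/36581; mL+mR=-19260/36581 → advance -1; mR−mL=-15840/36581 → turn -1·90°
n=4: pose=(-7,5,W); sL=18/85, sR=90/481; mL=-504/40885, mR=-16308/40885; mL+mR=-16812/40885 → advance -1; mR−mL=-15804/40885 → turn -1·90°
n=5: pose=(-6,5,N); sL=45/232, sR=9/32; mL=81/1856, mR=-441/928; mL+mR=-801/1856 → advance -1; mR−mL=-963/1856 → turn -1·90°
n=6: pose=(-6,4,E); sL=90/353, sR=18/61; mL=432/21533, mR=-11844/21533; mL+mR=-11412/21533 → advance -1; mR−mL=-12276/21533 → turn -1·90°

0 18/85 90/481 -504/40885 -16308/40885 -7 5 W
1 45/232 9/32 81/1856 -441/928 -6 5 N
2 90/353 18/61 432/21533 -11844/21533 -6 4 E
3 45/157 45/233 -1710/36581 -17550/36581 -7 4 S
4 18/85 90/481 -504/40885 -16308/40885 -7 5 W
5 45/232 9/32 81/1856 -441/928 -6 5 N
6 90/353 18/61 432/21533 -11844/21533 -6 4 E
final -7 4 S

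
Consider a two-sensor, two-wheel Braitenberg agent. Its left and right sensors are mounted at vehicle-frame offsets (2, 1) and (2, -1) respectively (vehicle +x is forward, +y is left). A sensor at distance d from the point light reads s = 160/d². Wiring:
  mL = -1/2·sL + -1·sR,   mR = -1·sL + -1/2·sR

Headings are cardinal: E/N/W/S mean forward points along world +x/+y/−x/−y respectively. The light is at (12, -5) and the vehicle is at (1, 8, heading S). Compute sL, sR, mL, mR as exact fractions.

160/221 32/53 -11312/11713 -12016/11713

left sensor world pos  = (2, 6); dL² = 221
right sensor world pos = (0, 6); dR² = 265
sL = 160/221 = 160/221
sR = 160/265 = 32/53
mL = -1/2·sL + -1·sR = -11312/11713
mR = -1·sL + -1/2·sR = -12016/11713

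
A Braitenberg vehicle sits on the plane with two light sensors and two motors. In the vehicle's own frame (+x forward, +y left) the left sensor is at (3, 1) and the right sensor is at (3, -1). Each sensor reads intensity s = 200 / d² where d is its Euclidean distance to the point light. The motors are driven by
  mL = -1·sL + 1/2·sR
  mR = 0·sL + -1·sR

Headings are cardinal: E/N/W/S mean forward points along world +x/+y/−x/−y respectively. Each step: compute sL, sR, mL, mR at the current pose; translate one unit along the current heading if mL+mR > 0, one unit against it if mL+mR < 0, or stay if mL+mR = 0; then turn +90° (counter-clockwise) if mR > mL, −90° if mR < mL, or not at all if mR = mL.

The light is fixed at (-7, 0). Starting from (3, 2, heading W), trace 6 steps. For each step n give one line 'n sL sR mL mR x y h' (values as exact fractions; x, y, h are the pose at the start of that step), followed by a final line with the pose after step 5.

n=0: pose=(3,2,W); sL=4, sR=100/29; mL=-66/29, mR=-100/29; mL+mR=-166/29 → advance -1; mR−mL=-34/29 → turn -1·90°
n=1: pose=(4,2,N); sL=8/5, sR=200/169; mL=-852/845, mR=-200/169; mL+mR=-1852/845 → advance -1; mR−mL=-148/845 → turn -1·90°
n=2: pose=(4,1,E); sL=1, sR=50/49; mL=-24/49, mR=-50/49; mL+mR=-74/49 → advance -1; mR−mL=-26/49 → turn -1·90°
n=3: pose=(3,1,S); sL=8/5, sR=40/17; mL=-36/85, mR=-40/17; mL+mR=-236/85 → advance -1; mR−mL=-164/85 → turn -1·90°
n=4: pose=(3,2,W); sL=4, sR=100/29; mL=-66/29, mR=-100/29; mL+mR=-166/29 → advance -1; mR−mL=-34/29 → turn -1·90°
n=5: pose=(4,2,N); sL=8/5, sR=200/169; mL=-852/845, mR=-200/169; mL+mR=-1852/845 → advance -1; mR−mL=-148/845 → turn -1·90°

0 4 100/29 -66/29 -100/29 3 2 W
1 8/5 200/169 -852/845 -200/169 4 2 N
2 1 50/49 -24/49 -50/49 4 1 E
3 8/5 40/17 -36/85 -40/17 3 1 S
4 4 100/29 -66/29 -100/29 3 2 W
5 8/5 200/169 -852/845 -200/169 4 2 N
final 4 1 E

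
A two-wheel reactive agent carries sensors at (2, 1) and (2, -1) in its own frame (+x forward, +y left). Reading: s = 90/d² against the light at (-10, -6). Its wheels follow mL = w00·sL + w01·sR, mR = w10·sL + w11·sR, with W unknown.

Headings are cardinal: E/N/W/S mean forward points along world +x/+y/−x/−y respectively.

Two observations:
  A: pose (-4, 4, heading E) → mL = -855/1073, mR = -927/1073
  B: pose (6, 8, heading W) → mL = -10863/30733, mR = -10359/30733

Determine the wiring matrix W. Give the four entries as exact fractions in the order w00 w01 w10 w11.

obs A: pose=(-4,4,E) → sL=18/37, sR=18/29, mL=-855/1073, mR=-927/1073
obs B: pose=(6,8,W) → sL=18/73, sR=90/421, mL=-10863/30733, mR=-10359/30733
sensor matrix S = [[18/37, 18/29], [18/73, 90/421]]; det S = -1617408/32976509
solve [mL_A; mL_B] = S·[w00; w01] and [mR_A; mR_B] = S·[w10; w11]:
  w00 = -1, w01 = -1/2, w10 = -1/2, w11 = -1

-1 -1/2 -1/2 -1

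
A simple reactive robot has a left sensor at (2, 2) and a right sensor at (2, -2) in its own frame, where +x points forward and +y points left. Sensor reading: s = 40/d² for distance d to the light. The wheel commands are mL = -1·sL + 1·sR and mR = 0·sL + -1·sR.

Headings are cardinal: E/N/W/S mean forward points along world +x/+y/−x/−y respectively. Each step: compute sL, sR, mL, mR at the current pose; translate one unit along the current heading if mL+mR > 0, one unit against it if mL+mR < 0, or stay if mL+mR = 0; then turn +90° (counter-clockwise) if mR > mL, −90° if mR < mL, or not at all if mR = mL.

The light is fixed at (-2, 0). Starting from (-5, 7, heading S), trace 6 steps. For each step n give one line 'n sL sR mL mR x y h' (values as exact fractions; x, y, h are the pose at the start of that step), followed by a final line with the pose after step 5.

n=0: pose=(-5,7,S); sL=20/13, sR=4/5; mL=-48/65, mR=-4/5; mL+mR=-20/13 → advance -1; mR−mL=-4/65 → turn -1·90°
n=1: pose=(-5,8,W); sL=40/61, sR=8/25; mL=-512/1525, mR=-8/25; mL+mR=-40/61 → advance -1; mR−mL=24/1525 → turn +1·90°
n=2: pose=(-4,8,S); sL=10/9, sR=10/13; mL=-40/117, mR=-10/13; mL+mR=-10/9 → advance -1; mR−mL=-50/117 → turn -1·90°
n=3: pose=(-4,9,W); sL=8/13, sR=40/137; mL=-576/1781, mR=-40/137; mL+mR=-8/13 → advance -1; mR−mL=56/1781 → turn +1·90°
n=4: pose=(-3,9,S); sL=4/5, sR=20/29; mL=-16/145, mR=-20/29; mL+mR=-4/5 → advance -1; mR−mL=-84/145 → turn -1·90°
n=5: pose=(-3,10,W); sL=40/73, sR=40/153; mL=-3200/11169, mR=-40/153; mL+mR=-40/73 → advance -1; mR−mL=280/11169 → turn +1·90°

0 20/13 4/5 -48/65 -4/5 -5 7 S
1 40/61 8/25 -512/1525 -8/25 -5 8 W
2 10/9 10/13 -40/117 -10/13 -4 8 S
3 8/13 40/137 -576/1781 -40/137 -4 9 W
4 4/5 20/29 -16/145 -20/29 -3 9 S
5 40/73 40/153 -3200/11169 -40/153 -3 10 W
final -2 10 S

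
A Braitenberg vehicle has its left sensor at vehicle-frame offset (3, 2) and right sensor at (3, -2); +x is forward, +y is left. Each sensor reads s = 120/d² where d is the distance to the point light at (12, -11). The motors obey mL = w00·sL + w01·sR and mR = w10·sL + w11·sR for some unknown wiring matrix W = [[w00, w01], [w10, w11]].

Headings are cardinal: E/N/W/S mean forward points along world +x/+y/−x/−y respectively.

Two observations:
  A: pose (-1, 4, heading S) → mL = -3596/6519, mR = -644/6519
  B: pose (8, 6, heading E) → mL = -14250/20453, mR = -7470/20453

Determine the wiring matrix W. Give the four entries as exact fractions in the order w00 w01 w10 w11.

obs A: pose=(-1,4,S) → sL=24/53, sR=40/123, mL=-3596/6519, mR=-644/6519
obs B: pose=(8,6,E) → sL=60/181, sR=60/113, mL=-14250/20453, mR=-7470/20453
sensor matrix S = [[24/53, 40/123], [60/181, 60/113]]; det S = 5895040/44444369
solve [mL_A; mL_B] = S·[w00; w01] and [mR_A; mR_B] = S·[w10; w11]:
  w00 = -1/2, w01 = -1, w10 = 1/2, w11 = -1

-1/2 -1 1/2 -1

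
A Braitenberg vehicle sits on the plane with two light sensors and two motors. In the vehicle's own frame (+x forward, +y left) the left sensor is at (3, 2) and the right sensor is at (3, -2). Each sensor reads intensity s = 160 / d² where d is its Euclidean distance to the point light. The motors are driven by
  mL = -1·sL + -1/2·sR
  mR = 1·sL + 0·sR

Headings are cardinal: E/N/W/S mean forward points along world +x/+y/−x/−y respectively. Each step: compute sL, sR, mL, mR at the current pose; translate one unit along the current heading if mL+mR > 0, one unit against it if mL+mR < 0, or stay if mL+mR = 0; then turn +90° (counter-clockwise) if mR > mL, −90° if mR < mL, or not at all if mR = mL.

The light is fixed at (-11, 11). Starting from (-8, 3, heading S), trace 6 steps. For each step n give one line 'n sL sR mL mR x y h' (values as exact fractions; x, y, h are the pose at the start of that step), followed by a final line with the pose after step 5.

n=0: pose=(-8,3,S); sL=80/73, sR=80/61; mL=-7800/4453, mR=80/73; mL+mR=-40/61 → advance -1; mR−mL=12680/4453 → turn +1·90°
n=1: pose=(-8,4,E); sL=160/61, sR=160/117; mL=-23600/7137, mR=160/61; mL+mR=-80/117 → advance -1; mR−mL=42320/7137 → turn +1·90°
n=2: pose=(-9,4,N); sL=10, sR=5; mL=-25/2, mR=10; mL+mR=-5/2 → advance -1; mR−mL=45/2 → turn +1·90°
n=3: pose=(-9,3,W); sL=160/101, sR=160/37; mL=-14000/3737, mR=160/101; mL+mR=-80/37 → advance -1; mR−mL=19920/3737 → turn +1·90°
n=4: pose=(-8,3,S); sL=80/73, sR=80/61; mL=-7800/4453, mR=80/73; mL+mR=-40/61 → advance -1; mR−mL=12680/4453 → turn +1·90°
n=5: pose=(-8,4,E); sL=160/61, sR=160/117; mL=-23600/7137, mR=160/61; mL+mR=-80/117 → advance -1; mR−mL=42320/7137 → turn +1·90°

0 80/73 80/61 -7800/4453 80/73 -8 3 S
1 160/61 160/117 -23600/7137 160/61 -8 4 E
2 10 5 -25/2 10 -9 4 N
3 160/101 160/37 -14000/3737 160/101 -9 3 W
4 80/73 80/61 -7800/4453 80/73 -8 3 S
5 160/61 160/117 -23600/7137 160/61 -8 4 E
final -9 4 N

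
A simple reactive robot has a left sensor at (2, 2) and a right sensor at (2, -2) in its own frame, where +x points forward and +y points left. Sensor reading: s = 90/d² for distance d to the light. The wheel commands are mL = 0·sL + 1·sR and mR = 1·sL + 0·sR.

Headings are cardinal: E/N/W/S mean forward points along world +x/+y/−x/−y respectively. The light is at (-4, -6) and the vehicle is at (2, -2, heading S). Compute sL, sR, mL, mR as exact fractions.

left sensor world pos  = (4, -4); dL² = 68
right sensor world pos = (0, -4); dR² = 20
sL = 90/68 = 45/34
sR = 90/20 = 9/2
mL = 0·sL + 1·sR = 9/2
mR = 1·sL + 0·sR = 45/34

45/34 9/2 9/2 45/34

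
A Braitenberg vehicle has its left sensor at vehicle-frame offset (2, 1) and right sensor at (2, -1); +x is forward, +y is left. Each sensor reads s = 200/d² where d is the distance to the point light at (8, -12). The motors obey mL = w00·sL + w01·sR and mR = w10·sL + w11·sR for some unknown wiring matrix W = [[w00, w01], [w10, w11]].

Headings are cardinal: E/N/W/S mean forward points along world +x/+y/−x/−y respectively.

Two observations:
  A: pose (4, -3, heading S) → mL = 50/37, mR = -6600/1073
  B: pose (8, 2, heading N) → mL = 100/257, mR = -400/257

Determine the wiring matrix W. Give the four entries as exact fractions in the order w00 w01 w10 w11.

obs A: pose=(4,-3,S) → sL=100/29, sR=100/37, mL=50/37, mR=-6600/1073
obs B: pose=(8,2,N) → sL=200/257, sR=200/257, mL=100/257, mR=-400/257
sensor matrix S = [[100/29, 100/37], [200/257, 200/257]]; det S = 160000/275761
solve [mL_A; mL_B] = S·[w00; w01] and [mR_A; mR_B] = S·[w10; w11]:
  w00 = 0, w01 = 1/2, w10 = -1, w11 = -1

0 1/2 -1 -1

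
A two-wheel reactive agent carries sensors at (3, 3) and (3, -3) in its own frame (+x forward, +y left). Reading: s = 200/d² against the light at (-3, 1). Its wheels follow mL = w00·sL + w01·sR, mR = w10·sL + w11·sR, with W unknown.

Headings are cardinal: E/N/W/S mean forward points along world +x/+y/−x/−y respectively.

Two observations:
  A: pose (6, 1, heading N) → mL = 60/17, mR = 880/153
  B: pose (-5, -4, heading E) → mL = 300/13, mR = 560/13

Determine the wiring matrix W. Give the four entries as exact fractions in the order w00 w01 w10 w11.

obs A: pose=(6,1,N) → sL=40/9, sR=200/153, mL=60/17, mR=880/153
obs B: pose=(-5,-4,E) → sL=40, sR=40/13, mL=300/13, mR=560/13
sensor matrix S = [[40/9, 200/153], [40, 40/13]]; det S = -25600/663
solve [mL_A; mL_B] = S·[w00; w01] and [mR_A; mR_B] = S·[w10; w11]:
  w00 = 1/2, w01 = 1, w10 = 1, w11 = 1

1/2 1 1 1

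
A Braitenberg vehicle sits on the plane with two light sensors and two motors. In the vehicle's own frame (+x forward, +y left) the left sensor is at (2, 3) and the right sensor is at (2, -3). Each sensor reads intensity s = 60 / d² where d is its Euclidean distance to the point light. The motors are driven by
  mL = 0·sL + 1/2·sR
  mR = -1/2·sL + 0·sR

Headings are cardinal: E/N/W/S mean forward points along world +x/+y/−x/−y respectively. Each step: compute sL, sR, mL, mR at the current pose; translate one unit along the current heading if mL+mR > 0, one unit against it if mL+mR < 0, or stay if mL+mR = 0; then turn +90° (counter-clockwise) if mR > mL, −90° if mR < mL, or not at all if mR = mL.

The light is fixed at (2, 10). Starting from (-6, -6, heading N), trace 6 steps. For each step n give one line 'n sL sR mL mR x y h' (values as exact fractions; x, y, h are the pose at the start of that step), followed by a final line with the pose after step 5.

0 60/317 60/221 30/221 -30/317 -6 -6 N
1 1/3 1/6 1/12 -1/6 -6 -5 E
2 12/65 60/433 30/433 -6/65 -7 -5 S
3 6/41 30/121 15/121 -3/41 -7 -4 W
4 60/313 60/193 30/193 -30/313 -8 -4 N
5 15/41 3/16 3/32 -15/82 -8 -3 E
final -9 -3 S

n=0: pose=(-6,-6,N); sL=60/317, sR=60/221; mL=30/221, mR=-30/317; mL+mR=2880/70057 → advance +1; mR−mL=-16140/70057 → turn -1·90°
n=1: pose=(-6,-5,E); sL=1/3, sR=1/6; mL=1/12, mR=-1/6; mL+mR=-1/12 → advance -1; mR−mL=-1/4 → turn -1·90°
n=2: pose=(-7,-5,S); sL=12/65, sR=60/433; mL=30/433, mR=-6/65; mL+mR=-648/28145 → advance -1; mR−mL=-4548/28145 → turn -1·90°
n=3: pose=(-7,-4,W); sL=6/41, sR=30/121; mL=15/121, mR=-3/41; mL+mR=252/4961 → advance +1; mR−mL=-978/4961 → turn -1·90°
n=4: pose=(-8,-4,N); sL=60/313, sR=60/193; mL=30/193, mR=-30/313; mL+mR=3600/60409 → advance +1; mR−mL=-15180/60409 → turn -1·90°
n=5: pose=(-8,-3,E); sL=15/41, sR=3/16; mL=3/32, mR=-15/82; mL+mR=-117/1312 → advance -1; mR−mL=-363/1312 → turn -1·90°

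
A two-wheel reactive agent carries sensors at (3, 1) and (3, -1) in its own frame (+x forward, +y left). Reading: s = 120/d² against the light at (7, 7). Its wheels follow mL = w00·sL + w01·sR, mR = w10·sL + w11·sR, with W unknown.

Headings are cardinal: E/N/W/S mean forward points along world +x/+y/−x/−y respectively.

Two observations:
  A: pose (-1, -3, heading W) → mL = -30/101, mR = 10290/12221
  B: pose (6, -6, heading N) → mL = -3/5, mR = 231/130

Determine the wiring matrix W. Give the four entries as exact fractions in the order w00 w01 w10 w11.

0 -1/2 1/2 1

obs A: pose=(-1,-3,W) → sL=60/121, sR=60/101, mL=-30/101, mR=10290/12221
obs B: pose=(6,-6,N) → sL=15/13, sR=6/5, mL=-3/5, mR=231/130
sensor matrix S = [[60/121, 60/101], [15/13, 6/5]]; det S = -14364/158873
solve [mL_A; mL_B] = S·[w00; w01] and [mR_A; mR_B] = S·[w10; w11]:
  w00 = 0, w01 = -1/2, w10 = 1/2, w11 = 1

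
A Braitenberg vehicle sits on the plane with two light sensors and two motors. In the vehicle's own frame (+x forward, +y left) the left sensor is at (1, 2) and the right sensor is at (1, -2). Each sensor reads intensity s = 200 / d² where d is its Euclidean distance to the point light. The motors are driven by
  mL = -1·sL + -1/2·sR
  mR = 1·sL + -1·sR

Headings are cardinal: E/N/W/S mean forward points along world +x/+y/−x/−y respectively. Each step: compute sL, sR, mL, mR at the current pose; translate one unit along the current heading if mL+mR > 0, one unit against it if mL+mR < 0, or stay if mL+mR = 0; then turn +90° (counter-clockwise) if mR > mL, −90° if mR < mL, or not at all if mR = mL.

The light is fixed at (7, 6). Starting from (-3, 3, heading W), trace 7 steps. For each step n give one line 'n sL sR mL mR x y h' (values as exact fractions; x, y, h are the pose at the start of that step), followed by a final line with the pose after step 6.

n=0: pose=(-3,3,W); sL=100/73, sR=100/61; mL=-9750/4453, mR=-1200/4453; mL+mR=-150/61 → advance -1; mR−mL=8550/4453 → turn +1·90°
n=1: pose=(-2,3,S); sL=40/13, sR=200/137; mL=-6780/1781, mR=2880/1781; mL+mR=-300/137 → advance -1; mR−mL=9660/1781 → turn +1·90°
n=2: pose=(-2,4,E); sL=25/8, sR=5/2; mL=-35/8, mR=5/8; mL+mR=-15/4 → advance -1; mR−mL=5 → turn +1·90°
n=3: pose=(-3,4,N); sL=40/29, sR=40/13; mL=-1100/377, mR=-640/377; mL+mR=-60/13 → advance -1; mR−mL=460/377 → turn +1·90°
n=4: pose=(-3,3,W); sL=100/73, sR=100/61; mL=-9750/4453, mR=-1200/4453; mL+mR=-150/61 → advance -1; mR−mL=8550/4453 → turn +1·90°
n=5: pose=(-2,3,S); sL=40/13, sR=200/137; mL=-6780/1781, mR=2880/1781; mL+mR=-300/137 → advance -1; mR−mL=9660/1781 → turn +1·90°
n=6: pose=(-2,4,E); sL=25/8, sR=5/2; mL=-35/8, mR=5/8; mL+mR=-15/4 → advance -1; mR−mL=5 → turn +1·90°

0 100/73 100/61 -9750/4453 -1200/4453 -3 3 W
1 40/13 200/137 -6780/1781 2880/1781 -2 3 S
2 25/8 5/2 -35/8 5/8 -2 4 E
3 40/29 40/13 -1100/377 -640/377 -3 4 N
4 100/73 100/61 -9750/4453 -1200/4453 -3 3 W
5 40/13 200/137 -6780/1781 2880/1781 -2 3 S
6 25/8 5/2 -35/8 5/8 -2 4 E
final -3 4 N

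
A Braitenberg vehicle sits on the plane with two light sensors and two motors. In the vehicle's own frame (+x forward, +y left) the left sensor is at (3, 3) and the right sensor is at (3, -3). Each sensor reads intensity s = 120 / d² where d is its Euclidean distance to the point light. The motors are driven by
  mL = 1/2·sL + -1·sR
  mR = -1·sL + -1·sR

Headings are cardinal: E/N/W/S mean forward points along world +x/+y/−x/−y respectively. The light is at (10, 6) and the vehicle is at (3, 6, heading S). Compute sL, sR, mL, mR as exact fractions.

24/5 120/109 708/545 -3216/545

left sensor world pos  = (6, 3); dL² = 25
right sensor world pos = (0, 3); dR² = 109
sL = 120/25 = 24/5
sR = 120/109 = 120/109
mL = 1/2·sL + -1·sR = 708/545
mR = -1·sL + -1·sR = -3216/545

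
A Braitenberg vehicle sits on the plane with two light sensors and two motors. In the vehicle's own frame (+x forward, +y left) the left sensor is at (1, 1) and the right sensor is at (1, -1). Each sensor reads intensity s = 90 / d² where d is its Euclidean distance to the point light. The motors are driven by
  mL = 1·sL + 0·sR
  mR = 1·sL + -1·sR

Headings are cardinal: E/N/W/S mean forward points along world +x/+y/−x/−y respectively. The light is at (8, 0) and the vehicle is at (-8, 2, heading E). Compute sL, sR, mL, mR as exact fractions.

5/13 45/113 5/13 -20/1469

left sensor world pos  = (-7, 3); dL² = 234
right sensor world pos = (-7, 1); dR² = 226
sL = 90/234 = 5/13
sR = 90/226 = 45/113
mL = 1·sL + 0·sR = 5/13
mR = 1·sL + -1·sR = -20/1469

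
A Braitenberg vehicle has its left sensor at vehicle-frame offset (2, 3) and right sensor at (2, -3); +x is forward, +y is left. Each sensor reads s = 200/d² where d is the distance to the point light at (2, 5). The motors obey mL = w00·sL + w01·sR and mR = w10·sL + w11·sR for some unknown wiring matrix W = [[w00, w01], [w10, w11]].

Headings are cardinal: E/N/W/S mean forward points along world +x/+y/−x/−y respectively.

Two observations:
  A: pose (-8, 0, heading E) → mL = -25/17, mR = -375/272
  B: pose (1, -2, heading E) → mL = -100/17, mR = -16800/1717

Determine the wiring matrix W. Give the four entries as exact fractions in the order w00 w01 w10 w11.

-1/2 0 -1 1

obs A: pose=(-8,0,E) → sL=50/17, sR=25/16, mL=-25/17, mR=-375/272
obs B: pose=(1,-2,E) → sL=200/17, sR=200/101, mL=-100/17, mR=-16800/1717
sensor matrix S = [[50/17, 25/16], [200/17, 200/101]]; det S = -43125/3434
solve [mL_A; mL_B] = S·[w00; w01] and [mR_A; mR_B] = S·[w10; w11]:
  w00 = -1/2, w01 = 0, w10 = -1, w11 = 1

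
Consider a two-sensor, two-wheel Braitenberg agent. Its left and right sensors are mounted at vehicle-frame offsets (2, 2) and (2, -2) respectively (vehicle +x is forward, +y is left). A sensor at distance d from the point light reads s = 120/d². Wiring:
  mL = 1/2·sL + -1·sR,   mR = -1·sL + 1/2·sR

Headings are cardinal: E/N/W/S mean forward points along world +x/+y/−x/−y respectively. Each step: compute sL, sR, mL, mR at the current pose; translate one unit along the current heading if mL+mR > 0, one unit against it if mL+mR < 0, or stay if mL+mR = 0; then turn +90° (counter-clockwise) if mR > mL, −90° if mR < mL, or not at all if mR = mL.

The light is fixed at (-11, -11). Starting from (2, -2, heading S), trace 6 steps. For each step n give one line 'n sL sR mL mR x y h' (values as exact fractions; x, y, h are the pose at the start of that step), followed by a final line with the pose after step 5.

0 60/137 12/17 -1134/2329 -198/2329 2 -2 S
1 40/123 120/289 -8980/35547 -4180/35547 2 -1 E
2 30/61 6/17 -111/1037 -327/1037 1 -1 N
3 120/317 24/49 -4668/15533 -2076/15533 1 -2 E
4 60/101 12/29 -342/2929 -1134/2929 0 -2 N
5 120/269 24/41 -3996/11029 -1692/11029 0 -3 E
final -1 -3 N

n=0: pose=(2,-2,S); sL=60/137, sR=12/17; mL=-1134/2329, mR=-198/2329; mL+mR=-1332/2329 → advance -1; mR−mL=936/2329 → turn +1·90°
n=1: pose=(2,-1,E); sL=40/123, sR=120/289; mL=-8980/35547, mR=-4180/35547; mL+mR=-13160/35547 → advance -1; mR−mL=1600/11849 → turn +1·90°
n=2: pose=(1,-1,N); sL=30/61, sR=6/17; mL=-111/1037, mR=-327/1037; mL+mR=-438/1037 → advance -1; mR−mL=-216/1037 → turn -1·90°
n=3: pose=(1,-2,E); sL=120/317, sR=24/49; mL=-4668/15533, mR=-2076/15533; mL+mR=-6744/15533 → advance -1; mR−mL=2592/15533 → turn +1·90°
n=4: pose=(0,-2,N); sL=60/101, sR=12/29; mL=-342/2929, mR=-1134/2929; mL+mR=-1476/2929 → advance -1; mR−mL=-792/2929 → turn -1·90°
n=5: pose=(0,-3,E); sL=120/269, sR=24/41; mL=-3996/11029, mR=-1692/11029; mL+mR=-5688/11029 → advance -1; mR−mL=2304/11029 → turn +1·90°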